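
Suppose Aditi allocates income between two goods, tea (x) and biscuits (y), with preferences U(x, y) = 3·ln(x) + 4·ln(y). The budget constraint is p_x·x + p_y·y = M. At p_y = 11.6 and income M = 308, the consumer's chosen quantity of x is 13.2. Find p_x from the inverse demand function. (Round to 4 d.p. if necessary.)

p_x = 10

Tangency: MRS = (3/4)·y/x = p_x/p_y.
Rearranging, p_y·y = (4/3)·p_x·x. Substituting into the budget gives p_x·x·(1 + (4/3)) = M.
Demand: x*(p_x,p_y,M) = 3/7·M/p_x and y* = 4/7·M/p_y.
Set x* = 13.2 in the demand function and solve for p_x: p_x = 10.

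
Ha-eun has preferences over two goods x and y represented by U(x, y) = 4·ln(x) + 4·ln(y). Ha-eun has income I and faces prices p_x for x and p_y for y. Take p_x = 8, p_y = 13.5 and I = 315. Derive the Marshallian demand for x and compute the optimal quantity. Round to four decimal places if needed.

MU_x/MU_y = (4·y)/(4·x); tangency sets this equal to p_x/p_y.
Rearranging, p_y·y = p_x·x. Substituting into the budget gives p_x·x·(1 + 1) = I.
Demand: x*(p_x,p_y,I) = 0.5·I/p_x and y* = 0.5·I/p_y.
At p_x=8, p_y=13.5, I=315: x* = 0.5·315/8 = 19.6875.

x* = 19.6875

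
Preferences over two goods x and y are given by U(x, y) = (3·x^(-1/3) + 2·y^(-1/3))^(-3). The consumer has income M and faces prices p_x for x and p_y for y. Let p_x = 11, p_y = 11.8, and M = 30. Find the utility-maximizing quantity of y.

MU_x ∝ 3·x^(-4/3), MU_y ∝ 2·y^(-4/3), so MRS = (3/2)·(y/x)^(4/3) = p_x/p_y.
Solve for the ratio: y/x = [(2/3)·p_x/p_y]^(0.75).
Substitute y = (y/x)·x into the budget: x* = M/(p_x + p_y·(y/x)).
Numerically y/x = 0.699946, so x* = 30/(11 + 11.8·0.699946) = 1.5577 and y* = 0.699946·1.5577 = 1.0903.

y* = 1.0903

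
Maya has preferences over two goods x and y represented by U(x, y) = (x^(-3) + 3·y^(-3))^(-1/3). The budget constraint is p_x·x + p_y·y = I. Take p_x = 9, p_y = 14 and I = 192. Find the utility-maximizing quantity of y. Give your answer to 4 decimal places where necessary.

y* = 8.8736

MRS = MU_x/MU_y = (1/3)·(y/x)^(4). Set equal to p_x/p_y.
Hence y/x = (3·p_x/p_y)^(1/(4)), i.e. raised to the 0.25 power.
Substitute y = (y/x)·x into the budget: x* = I/(p_x + p_y·(y/x)).
Numerically y/x = 1.178444, so x* = 192/(9 + 14·1.178444) = 7.5299 and y* = 1.178444·7.5299 = 8.8736.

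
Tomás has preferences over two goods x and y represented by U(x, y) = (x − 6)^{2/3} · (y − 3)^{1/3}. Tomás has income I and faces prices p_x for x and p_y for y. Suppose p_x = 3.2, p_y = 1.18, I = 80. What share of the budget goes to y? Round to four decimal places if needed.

share on y = 0.2828

Let x' = x−6, y' = y−3. MRS = 2·y'/x' = p_x/p_y.
After buying the subsistence bundle (6, 3), a share 2/3 of the remaining income goes to x: x* = 6 + 2/3·(I − 6p_x − 3p_y)/p_x.
Discretionary income = 80 − 6·3.2 − 3·1.18 = 57.26; x* = 6 + 2/3·57.26/3.2 = 17.9292; y* = 3 + 1/3·57.26/1.18 = 19.1751.
Expenditure on y: 1.18·19.1751 = 22.6267; share = 0.2828.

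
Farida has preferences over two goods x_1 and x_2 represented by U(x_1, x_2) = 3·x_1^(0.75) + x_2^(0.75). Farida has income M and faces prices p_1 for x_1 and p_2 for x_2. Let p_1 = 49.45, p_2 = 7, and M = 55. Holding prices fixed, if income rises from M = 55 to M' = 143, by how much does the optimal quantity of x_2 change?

Δx_2* = 10.2226

With the ratio pinned down, the budget gives x_1* = M/(p_1 + p_2·(x_2/x_1)) and x_2* = (x_2/x_1)·x_1*.
Numerically x_2/x_1 = 30.745956, so x_1* = 55/(49.45 + 7·30.745956) = 0.2078 and x_2* = 30.745956·0.2078 = 6.3892.
At M' = 143: x_2* = 16.6118. Change: 16.6118 − 6.3892 = 10.2226.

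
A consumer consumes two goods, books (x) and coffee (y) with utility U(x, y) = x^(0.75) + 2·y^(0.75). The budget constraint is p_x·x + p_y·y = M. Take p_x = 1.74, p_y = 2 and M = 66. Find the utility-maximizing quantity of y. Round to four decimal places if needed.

y* = 30.1394

From the CES first-order condition, (1/2)·(y/x)^(0.25) = p_x/p_y.
Solve for the ratio: y/x = [2·p_x/p_y]^(4).
Substitute y = (y/x)·x into the budget: x* = M/(p_x + p_y·(y/x)).
Numerically y/x = 9.166362, so x* = 66/(1.74 + 2·9.166362) = 3.288 and y* = 9.166362·3.288 = 30.1394.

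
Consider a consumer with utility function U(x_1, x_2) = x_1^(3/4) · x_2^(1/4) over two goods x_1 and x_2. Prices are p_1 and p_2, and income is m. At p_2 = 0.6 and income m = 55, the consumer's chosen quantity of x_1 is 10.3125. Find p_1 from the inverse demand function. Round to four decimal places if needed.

MU_x_1/MU_x_2 = (0.75·x_2)/(0.25·x_1); tangency sets this equal to p_1/p_2.
So 0.75·p_2·x_2 = 0.25·p_1·x_1; combined with the budget, a share 0.75 of income goes to x_1.
Demand: x_1*(p_1,p_2,m) = 0.75·m/p_1 and x_2* = 0.25·m/p_2.
Set x_1* = 10.3125 in the demand function and solve for p_1: p_1 = 4.

p_1 = 4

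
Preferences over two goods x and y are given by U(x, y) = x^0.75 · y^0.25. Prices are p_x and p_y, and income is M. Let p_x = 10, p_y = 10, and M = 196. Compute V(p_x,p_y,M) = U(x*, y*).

V = 11.1696

The MRS is 3·y/x. Set MRS = p_x/p_y.
Rearranging, p_y·y = (1/3)·p_x·x. Substituting into the budget gives p_x·x·(1 + (1/3)) = M.
Demand: x*(p_x,p_y,M) = 0.75·M/p_x and y* = 0.25·M/p_y.
At p_x=10, p_y=10, M=196: x* = 0.75·196/10 = 14.7, y* = 4.9.
Utility at the optimum: U(14.7, 4.9) = 11.1696.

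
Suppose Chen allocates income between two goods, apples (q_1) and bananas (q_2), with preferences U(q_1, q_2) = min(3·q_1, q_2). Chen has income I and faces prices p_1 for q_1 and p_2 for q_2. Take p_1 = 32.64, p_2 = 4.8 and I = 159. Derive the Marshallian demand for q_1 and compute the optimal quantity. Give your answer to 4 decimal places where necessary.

q_1* = 3.3801

With perfect complements, no substitution: consume in ratio q_1:q_2 = 1:3.
Budget: p_1·q_1 + p_2·3·q_1 = I, so (p_1 + 3·p_2)·q_1 = I.
Demand: q_1*(p_1,p_2,I) = I/(p_1 + 3·p_2), q_2* = 3·I/(p_1 + 3·p_2).
Here 32.64 + 3·4.8 = 47.04, giving q_1* = 3.3801.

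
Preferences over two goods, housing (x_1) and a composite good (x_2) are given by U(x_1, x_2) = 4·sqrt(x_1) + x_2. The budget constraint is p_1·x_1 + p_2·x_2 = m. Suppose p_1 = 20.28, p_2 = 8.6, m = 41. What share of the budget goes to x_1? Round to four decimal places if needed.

MU_x_1 = 2/√x_1, MU_x_2 = 1. Tangency: 2/√x_1 = p_1/p_2.
Thus x_1* = (2·p_2/p_1)² — independent of m — with the rest of income spent on x_2.
Plugging in: x_1* = (2·8.6/20.28)² = 0.7193, x_2* = 3.0712.
Expenditure on x_1: 20.28·0.7193 = 14.5878; share = 0.3558.

share on x_1 = 0.3558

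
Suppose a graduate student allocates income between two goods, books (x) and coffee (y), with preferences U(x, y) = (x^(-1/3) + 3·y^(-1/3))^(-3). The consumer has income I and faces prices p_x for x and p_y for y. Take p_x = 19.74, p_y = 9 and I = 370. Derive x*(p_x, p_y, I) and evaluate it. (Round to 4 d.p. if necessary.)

From the CES first-order condition, (1/3)·(y/x)^(4/3) = p_x/p_y.
Hence y/x = (3·p_x/p_y)^(1/(4/3)), i.e. raised to the 0.75 power.
With the ratio pinned down, the budget gives x* = I/(p_x + p_y·(y/x)) and y* = (y/x)·x*.
Numerically y/x = 4.108369, so x* = 370/(19.74 + 9·4.108369) = 6.5238.

x* = 6.5238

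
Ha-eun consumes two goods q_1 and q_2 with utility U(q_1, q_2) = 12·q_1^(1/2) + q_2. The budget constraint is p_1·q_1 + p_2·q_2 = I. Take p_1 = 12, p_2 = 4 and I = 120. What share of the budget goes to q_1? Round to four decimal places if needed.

share on q_1 = 0.4

Set MRS = p_1/p_2: 6·q_1^(−1/2) = p_1/p_2.
Thus q_1* = (6·p_2/p_1)² — independent of I — with the rest of income spent on q_2.
Plugging in: q_1* = (6·4/12)² = 4, q_2* = 18.
Expenditure on q_1: 12·4 = 48; share = 0.4.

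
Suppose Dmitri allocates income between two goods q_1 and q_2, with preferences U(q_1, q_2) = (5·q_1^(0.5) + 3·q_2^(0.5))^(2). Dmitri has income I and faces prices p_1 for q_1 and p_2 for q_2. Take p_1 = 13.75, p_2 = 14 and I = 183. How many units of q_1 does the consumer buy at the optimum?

q_1* = 9.8326

MRS = MU_q_1/MU_q_2 = (5/3)·(q_2/q_1)^(0.5). Set equal to p_1/p_2.
Solve for the ratio: q_2/q_1 = [(3/5)·p_1/p_2]^(2).
With the ratio pinned down, the budget gives q_1* = I/(p_1 + p_2·(q_2/q_1)) and q_2* = (q_2/q_1)·q_1*.
Numerically q_2/q_1 = 0.347258, so q_1* = 183/(13.75 + 14·0.347258) = 9.8326.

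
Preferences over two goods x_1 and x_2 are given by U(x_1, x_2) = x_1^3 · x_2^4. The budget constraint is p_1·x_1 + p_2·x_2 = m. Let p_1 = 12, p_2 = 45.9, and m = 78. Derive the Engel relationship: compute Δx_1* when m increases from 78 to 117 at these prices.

Δx_1* = 1.3929

MU_x_1/MU_x_2 = (3·x_2)/(4·x_1); tangency sets this equal to p_1/p_2.
Rearranging, p_2·x_2 = (4/3)·p_1·x_1. Substituting into the budget gives p_1·x_1·(1 + (4/3)) = m.
Demand: x_1*(p_1,p_2,m) = 3/7·m/p_1 and x_2* = 4/7·m/p_2.
At p_1=12, p_2=45.9, m=78: x_1* = 3/7·78/12 = 2.7857.
At m' = 117: x_1* = 4.1786. Change: 4.1786 − 2.7857 = 1.3929.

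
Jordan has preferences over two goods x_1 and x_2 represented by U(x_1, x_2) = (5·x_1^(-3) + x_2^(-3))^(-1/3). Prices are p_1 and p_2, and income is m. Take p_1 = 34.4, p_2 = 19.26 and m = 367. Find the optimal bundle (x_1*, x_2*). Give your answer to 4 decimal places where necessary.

From the CES first-order condition, 5·(x_2/x_1)^(4) = p_1/p_2.
Solve for the ratio: x_2/x_1 = [(1/5)·p_1/p_2]^(0.25).
Substitute x_2 = (x_2/x_1)·x_1 into the budget: x_1* = m/(p_1 + p_2·(x_2/x_1)).
Numerically x_2/x_1 = 0.773095, so x_1* = 367/(34.4 + 19.26·0.773095) = 7.4458 and x_2* = 0.773095·7.4458 = 5.7563.

x_1* = 7.4458, x_2* = 5.7563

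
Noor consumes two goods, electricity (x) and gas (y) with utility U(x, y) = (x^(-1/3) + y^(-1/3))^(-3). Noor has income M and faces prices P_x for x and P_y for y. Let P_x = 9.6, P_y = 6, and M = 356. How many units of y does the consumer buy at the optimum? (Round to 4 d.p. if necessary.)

y* = 27.9257

MRS = MU_x/MU_y = (y/x)^(4/3). Set equal to P_x/P_y.
Hence y/x = (P_x/P_y)^(1/(4/3)), i.e. raised to the 0.75 power.
Substitute y = (y/x)·x into the budget: x* = M/(P_x + P_y·(y/x)).
Numerically y/x = 1.422624, so x* = 356/(9.6 + 6·1.422624) = 19.6297 and y* = 1.422624·19.6297 = 27.9257.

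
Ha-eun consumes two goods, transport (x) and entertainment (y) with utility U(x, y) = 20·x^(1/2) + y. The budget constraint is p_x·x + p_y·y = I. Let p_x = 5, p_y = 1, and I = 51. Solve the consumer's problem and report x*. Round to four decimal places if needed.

MU_x = 10/√x, MU_y = 1. Tangency: 10/√x = p_x/p_y.
Thus x* = (10·p_y/p_x)² — independent of I — with the rest of income spent on y.
Plugging in: x* = (10·1/5)² = 4.

x* = 4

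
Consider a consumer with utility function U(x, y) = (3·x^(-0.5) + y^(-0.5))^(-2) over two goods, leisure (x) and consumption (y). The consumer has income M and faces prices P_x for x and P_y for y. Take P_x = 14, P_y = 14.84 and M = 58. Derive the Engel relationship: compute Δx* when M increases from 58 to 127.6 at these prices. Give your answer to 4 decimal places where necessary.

Substitute y = (y/x)·x into the budget: x* = M/(P_x + P_y·(y/x)).
Numerically y/x = 0.462433, so x* = 58/(14 + 14.84·0.462433) = 2.7801.
At M' = 127.6: x* = 6.1162. Change: 6.1162 − 2.7801 = 3.3361.

Δx* = 3.3361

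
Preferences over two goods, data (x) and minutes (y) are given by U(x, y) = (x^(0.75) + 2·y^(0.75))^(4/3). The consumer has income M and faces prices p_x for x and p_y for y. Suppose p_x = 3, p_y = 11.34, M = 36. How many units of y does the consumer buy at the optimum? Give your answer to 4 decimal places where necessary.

y* = 0.7255

Substitute y = (y/x)·x into the budget: x* = M/(p_x + p_y·(y/x)).
Numerically y/x = 0.078371, so x* = 36/(3 + 11.34·0.078371) = 9.2575 and y* = 0.078371·9.2575 = 0.7255.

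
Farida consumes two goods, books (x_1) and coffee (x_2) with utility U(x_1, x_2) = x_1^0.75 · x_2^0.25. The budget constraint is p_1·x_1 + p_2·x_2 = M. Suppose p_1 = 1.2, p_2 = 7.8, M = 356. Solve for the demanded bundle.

Tangency: MRS = 3·x_2/x_1 = p_1/p_2.
Rearranging, p_2·x_2 = (1/3)·p_1·x_1. Substituting into the budget gives p_1·x_1·(1 + (1/3)) = M.
Demand: x_1*(p_1,p_2,M) = 0.75·M/p_1 and x_2* = 0.25·M/p_2.
At p_1=1.2, p_2=7.8, M=356: x_1* = 0.75·356/1.2 = 222.5, x_2* = 11.4103.

x_1* = 222.5, x_2* = 11.4103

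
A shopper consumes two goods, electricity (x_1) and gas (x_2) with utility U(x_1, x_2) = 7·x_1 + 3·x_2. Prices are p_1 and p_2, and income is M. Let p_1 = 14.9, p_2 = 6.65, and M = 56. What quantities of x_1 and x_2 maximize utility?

x_1* = 3.7584, x_2* = 0

Perfect substitutes: compare marginal utility per dollar. 7/p_1 vs 3/p_2 → 0.4698 vs 0.4511.
x_1 gives more utility per dollar, so spend all income on x_1: x_1* = M/p_1, x_2* = 0.
Numerically: x_1* = 3.7584, x_2* = 0.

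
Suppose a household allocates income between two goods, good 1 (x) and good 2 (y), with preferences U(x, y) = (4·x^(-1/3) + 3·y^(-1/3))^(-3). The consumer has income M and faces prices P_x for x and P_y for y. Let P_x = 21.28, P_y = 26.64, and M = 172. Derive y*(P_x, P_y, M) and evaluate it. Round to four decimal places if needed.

From the CES first-order condition, (4/3)·(y/x)^(4/3) = P_x/P_y.
Hence y/x = ((3/4)·P_x/P_y)^(1/(4/3)), i.e. raised to the 0.75 power.
Substitute y = (y/x)·x into the budget: x* = M/(P_x + P_y·(y/x)).
Numerically y/x = 0.680964, so x* = 172/(21.28 + 26.64·0.680964) = 4.3632 and y* = 0.680964·4.3632 = 2.9712.

y* = 2.9712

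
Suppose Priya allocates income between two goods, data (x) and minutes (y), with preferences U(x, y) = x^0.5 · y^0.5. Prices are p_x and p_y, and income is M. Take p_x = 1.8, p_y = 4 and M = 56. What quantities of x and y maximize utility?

At p_x=1.8, p_y=4, M=56: x* = 0.5·56/1.8 = 15.5556, y* = 7.

x* = 15.5556, y* = 7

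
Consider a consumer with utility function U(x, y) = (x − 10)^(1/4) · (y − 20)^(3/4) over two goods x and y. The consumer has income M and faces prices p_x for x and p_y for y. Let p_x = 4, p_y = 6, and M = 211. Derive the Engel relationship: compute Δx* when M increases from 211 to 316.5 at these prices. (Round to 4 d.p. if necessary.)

Δx* = 6.5938

MRS = (1/3)·(y−20)/(x−10). Tangency with p_x/p_y gives y−20 = 3·(p_x/p_y)·(x−10).
After buying the subsistence bundle (10, 20), a share 0.25 of the remaining income goes to x: x* = 10 + 0.25·(M − 10p_x − 20p_y)/p_x.
Discretionary income = 211 − 10·4 − 20·6 = 51; x* = 10 + 0.25·51/4 = 13.1875.
At M' = 316.5: x* = 19.7812. Change: 19.7812 − 13.1875 = 6.5938.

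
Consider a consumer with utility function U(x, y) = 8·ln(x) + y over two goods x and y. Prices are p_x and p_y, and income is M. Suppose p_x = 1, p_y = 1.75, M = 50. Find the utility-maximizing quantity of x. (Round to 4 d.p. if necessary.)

Set MRS = p_x/p_y: (8/x)/1 = p_x/p_y.
So x*(p_x,p_y) = 8·p_y/p_x, independent of income; and y* = (M − 8·p_y)/p_y.
At the given prices: x* = 8·1.75/1 = 14.

x* = 14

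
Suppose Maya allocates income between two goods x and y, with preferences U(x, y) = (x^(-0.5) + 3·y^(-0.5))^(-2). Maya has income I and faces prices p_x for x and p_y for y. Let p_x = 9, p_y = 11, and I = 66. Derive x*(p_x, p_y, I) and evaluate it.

MRS = MU_x/MU_y = (1/3)·(y/x)^(1.5). Set equal to p_x/p_y.
Solve for the ratio: y/x = [3·p_x/p_y]^(2/3).
With the ratio pinned down, the budget gives x* = I/(p_x + p_y·(y/x)) and y* = (y/x)·x*.
Numerically y/x = 1.81962, so x* = 66/(9 + 11·1.81962) = 2.2746.

x* = 2.2746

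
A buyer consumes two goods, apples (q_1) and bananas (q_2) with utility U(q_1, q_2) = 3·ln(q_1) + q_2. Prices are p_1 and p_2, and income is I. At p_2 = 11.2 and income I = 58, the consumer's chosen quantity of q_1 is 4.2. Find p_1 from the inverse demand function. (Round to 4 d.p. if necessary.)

p_1 = 8

MU_q_1 = 3/q_1, MU_q_2 = 1. Tangency: 3/q_1 = p_1/p_2.
So q_1*(p_1,p_2) = 3·p_2/p_1, independent of income; and q_2* = (I − 3·p_2)/p_2.
Set q_1* = 4.2 in the demand function and solve for p_1: p_1 = 8.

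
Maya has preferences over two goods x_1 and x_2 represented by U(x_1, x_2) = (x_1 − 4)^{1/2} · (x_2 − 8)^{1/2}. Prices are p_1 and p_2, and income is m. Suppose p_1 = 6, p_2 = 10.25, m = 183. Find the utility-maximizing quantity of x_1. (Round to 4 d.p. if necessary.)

This is Cobb-Douglas in (x_1−4, x_2−8): tangency gives 0.5·p_2·(x_2−8) = 0.5·p_1·(x_1−4).
Substituting into the budget: x_1* = 4 + 0.5·(m − 4·p_1 − 8·p_2)/p_1, and x_2* = 8 + 0.5·(…)/p_2.
Discretionary income = 183 − 4·6 − 8·10.25 = 77; x_1* = 4 + 0.5·77/6 = 10.4167.

x_1* = 10.4167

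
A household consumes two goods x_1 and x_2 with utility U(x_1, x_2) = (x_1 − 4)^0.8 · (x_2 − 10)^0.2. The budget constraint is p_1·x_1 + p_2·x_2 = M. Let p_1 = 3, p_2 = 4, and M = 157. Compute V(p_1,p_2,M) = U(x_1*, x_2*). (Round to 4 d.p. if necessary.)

Discretionary income = 157 − 4·3 − 10·4 = 105; x_1* = 4 + 0.8·105/3 = 32; x_2* = 10 + 0.2·105/4 = 15.25.
Utility at the optimum: U(32, 15.25) = 20.0336.

V = 20.0336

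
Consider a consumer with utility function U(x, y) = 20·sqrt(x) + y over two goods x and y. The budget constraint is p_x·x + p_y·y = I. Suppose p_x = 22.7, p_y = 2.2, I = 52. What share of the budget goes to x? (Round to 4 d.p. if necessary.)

Utility is quasi-linear in y; the FOC for x is 10/√x = p_x/p_y.
Thus x* = (10·p_y/p_x)² — independent of I — with the rest of income spent on y.
Plugging in: x* = (10·2.2/22.7)² = 0.9393, y* = 13.9447.
Expenditure on x: 22.7·0.9393 = 21.3216; share = 0.41.

share on x = 0.41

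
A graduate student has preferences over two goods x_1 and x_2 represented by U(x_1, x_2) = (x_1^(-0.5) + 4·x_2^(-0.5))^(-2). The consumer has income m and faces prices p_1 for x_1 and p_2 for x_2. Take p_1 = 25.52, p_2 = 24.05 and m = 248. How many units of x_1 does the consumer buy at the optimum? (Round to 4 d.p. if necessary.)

x_1* = 2.8001

With the ratio pinned down, the budget gives x_1* = m/(p_1 + p_2·(x_2/x_1)) and x_2* = (x_2/x_1)·x_1*.
Numerically x_2/x_1 = 2.621503, so x_1* = 248/(25.52 + 24.05·2.621503) = 2.8001.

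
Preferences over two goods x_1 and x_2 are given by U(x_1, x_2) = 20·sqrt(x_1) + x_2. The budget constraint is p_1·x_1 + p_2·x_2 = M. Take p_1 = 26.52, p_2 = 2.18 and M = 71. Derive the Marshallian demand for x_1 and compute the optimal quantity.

Utility is quasi-linear in x_2; the FOC for x_1 is 10/√x_1 = p_1/p_2.
Thus x_1* = (10·p_2/p_1)² — independent of M — with the rest of income spent on x_2.
Plugging in: x_1* = (10·2.18/26.52)² = 0.6757.

x_1* = 0.6757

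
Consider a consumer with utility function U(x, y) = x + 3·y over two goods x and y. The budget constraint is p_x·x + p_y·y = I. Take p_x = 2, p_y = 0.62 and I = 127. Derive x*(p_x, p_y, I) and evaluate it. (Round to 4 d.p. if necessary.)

Linear utility — the consumer picks whichever good has higher MU/price: 1/2 = 0.5 vs 3/0.62 = 4.8387.
y gives more utility per dollar, so spend all income on y: y* = I/p_y, x* = 0.
Numerically: x* = 0, y* = 204.8387.

x* = 0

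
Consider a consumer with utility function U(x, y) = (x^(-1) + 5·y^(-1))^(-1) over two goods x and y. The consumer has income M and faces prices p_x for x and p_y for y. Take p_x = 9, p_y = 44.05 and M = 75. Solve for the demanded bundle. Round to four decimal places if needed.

MU_x ∝ x^(-2), MU_y ∝ 5·y^(-2), so MRS = (1/5)·(y/x)^(2) = p_x/p_y.
Hence y/x = (5·p_x/p_y)^(1/(2)), i.e. raised to the 0.5 power.
Substitute y = (y/x)·x into the budget: x* = M/(p_x + p_y·(y/x)).
Numerically y/x = 1.010726, so x* = 75/(9 + 44.05·1.010726) = 1.4013 and y* = 1.010726·1.4013 = 1.4163.

x* = 1.4013, y* = 1.4163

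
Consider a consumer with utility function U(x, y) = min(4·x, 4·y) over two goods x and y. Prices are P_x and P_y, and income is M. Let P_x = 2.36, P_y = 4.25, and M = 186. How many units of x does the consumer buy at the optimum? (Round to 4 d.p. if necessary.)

x* = 28.1392

Leontief preferences: the optimum is at the kink where x/4 = y/4, i.e. y = x.
Budget: P_x·x + P_y·x = M, so (4·P_x + 4·P_y)·x = 4·M.
Demand: x*(P_x,P_y,M) = 4·M/(4·P_x + 4·P_y), y* = 4·M/(4·P_x + 4·P_y).
Here 4·2.36 + 4·4.25 = 26.44, giving x* = 28.1392.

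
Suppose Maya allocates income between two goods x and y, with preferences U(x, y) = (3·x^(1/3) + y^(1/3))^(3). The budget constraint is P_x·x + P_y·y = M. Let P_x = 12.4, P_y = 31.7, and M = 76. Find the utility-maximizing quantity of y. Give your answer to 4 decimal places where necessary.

y* = 0.2576

From the CES first-order condition, 3·(y/x)^(2/3) = P_x/P_y.
Hence y/x = ((1/3)·P_x/P_y)^(1/(2/3)), i.e. raised to the 1.5 power.
Substitute y = (y/x)·x into the budget: x* = M/(P_x + P_y·(y/x)).
Numerically y/x = 0.047083, so x* = 76/(12.4 + 31.7·0.047083) = 5.4706 and y* = 0.047083·5.4706 = 0.2576.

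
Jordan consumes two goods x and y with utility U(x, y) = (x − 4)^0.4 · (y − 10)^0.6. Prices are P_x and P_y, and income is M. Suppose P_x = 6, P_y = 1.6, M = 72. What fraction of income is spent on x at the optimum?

share on x = 0.5111

MRS = (2/3)·(y−10)/(x−4). Tangency with P_x/P_y gives y−10 = (3/2)·(P_x/P_y)·(x−4).
After buying the subsistence bundle (4, 10), a share 0.4 of the remaining income goes to x: x* = 4 + 0.4·(M − 4P_x − 10P_y)/P_x.
Discretionary income = 72 − 4·6 − 10·1.6 = 32; x* = 4 + 0.4·32/6 = 6.1333; y* = 10 + 0.6·32/1.6 = 22.
Expenditure on x: 6·6.1333 = 36.8; share = 0.5111.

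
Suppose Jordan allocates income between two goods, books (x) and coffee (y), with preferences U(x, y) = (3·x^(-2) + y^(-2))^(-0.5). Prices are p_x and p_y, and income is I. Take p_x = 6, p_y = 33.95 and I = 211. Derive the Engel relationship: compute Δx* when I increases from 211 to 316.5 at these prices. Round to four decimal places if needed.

MRS = MU_x/MU_y = 3·(y/x)^(3). Set equal to p_x/p_y.
Solve for the ratio: y/x = [(1/3)·p_x/p_y]^(1/3).
Substitute y = (y/x)·x into the budget: x* = I/(p_x + p_y·(y/x)).
Numerically y/x = 0.389102, so x* = 211/(6 + 33.95·0.389102) = 10.9839.
At I' = 316.5: x* = 16.4758. Change: 16.4758 − 10.9839 = 5.4919.

Δx* = 5.4919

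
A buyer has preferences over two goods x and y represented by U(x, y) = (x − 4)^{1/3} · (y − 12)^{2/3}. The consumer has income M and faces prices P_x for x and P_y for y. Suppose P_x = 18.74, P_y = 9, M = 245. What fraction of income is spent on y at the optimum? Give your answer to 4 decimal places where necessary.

MRS = (1/2)·(y−12)/(x−4). Tangency with P_x/P_y gives y−12 = 2·(P_x/P_y)·(x−4).
After buying the subsistence bundle (4, 12), a share 1/3 of the remaining income goes to x: x* = 4 + 1/3·(M − 4P_x − 12P_y)/P_x.
Discretionary income = 245 − 4·18.74 − 12·9 = 62.04; x* = 4 + 1/3·62.04/18.74 = 5.1035; y* = 12 + 2/3·62.04/9 = 16.5956.
Expenditure on y: 9·16.5956 = 149.36; share = 0.6096.

share on y = 0.6096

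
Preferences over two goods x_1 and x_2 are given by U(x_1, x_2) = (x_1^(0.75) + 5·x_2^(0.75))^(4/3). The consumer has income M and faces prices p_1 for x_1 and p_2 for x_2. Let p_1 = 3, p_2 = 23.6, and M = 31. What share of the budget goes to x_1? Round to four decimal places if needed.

From the CES first-order condition, (1/5)·(x_2/x_1)^(0.25) = p_1/p_2.
Hence x_2/x_1 = (5·p_1/p_2)^(1/(0.25)), i.e. raised to the 4 power.
With the ratio pinned down, the budget gives x_1* = M/(p_1 + p_2·(x_2/x_1)) and x_2* = (x_2/x_1)·x_1*.
Numerically x_2/x_1 = 0.163199, so x_1* = 31/(3 + 23.6·0.163199) = 4.5246 and x_2* = 0.163199·4.5246 = 0.7384.
Expenditure on x_1: 3·4.5246 = 13.5737; share = 0.4379.

share on x_1 = 0.4379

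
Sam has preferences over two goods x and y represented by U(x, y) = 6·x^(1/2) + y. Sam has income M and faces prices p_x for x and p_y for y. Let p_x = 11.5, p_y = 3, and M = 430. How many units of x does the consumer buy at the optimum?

x* = 0.6125

Utility is quasi-linear in y; the FOC for x is 3/√x = p_x/p_y.
Solve: √x = 3·p_y/p_x, so x*(p_x,p_y) = (3·p_y/p_x)², and y* = (M − p_x·x*)/p_y.
Plugging in: x* = (3·3/11.5)² = 0.6125.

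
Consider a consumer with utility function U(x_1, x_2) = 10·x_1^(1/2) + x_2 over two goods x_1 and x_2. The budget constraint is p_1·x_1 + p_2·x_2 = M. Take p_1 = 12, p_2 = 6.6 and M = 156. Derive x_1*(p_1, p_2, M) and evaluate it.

MU_x_1 = 5/√x_1, MU_x_2 = 1. Tangency: 5/√x_1 = p_1/p_2.
Thus x_1* = (5·p_2/p_1)² — independent of M — with the rest of income spent on x_2.
Plugging in: x_1* = (5·6.6/12)² = 7.5625.

x_1* = 7.5625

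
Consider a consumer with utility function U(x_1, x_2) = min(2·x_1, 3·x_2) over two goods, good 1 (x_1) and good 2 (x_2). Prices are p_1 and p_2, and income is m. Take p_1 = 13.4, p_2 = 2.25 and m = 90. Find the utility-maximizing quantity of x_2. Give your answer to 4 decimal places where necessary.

x_2* = 4.0268

Leontief preferences: the optimum is at the kink where x_1/3 = x_2/2, i.e. x_2 = (2/3)·x_1.
Budget: p_1·x_1 + p_2·(2/3)·x_1 = m, so (3·p_1 + 2·p_2)·x_1 = 3·m.
Demand: x_1*(p_1,p_2,m) = 3·m/(3·p_1 + 2·p_2), x_2* = 2·m/(3·p_1 + 2·p_2).
Here 3·13.4 + 2·2.25 = 44.7, giving x_2* = 4.0268.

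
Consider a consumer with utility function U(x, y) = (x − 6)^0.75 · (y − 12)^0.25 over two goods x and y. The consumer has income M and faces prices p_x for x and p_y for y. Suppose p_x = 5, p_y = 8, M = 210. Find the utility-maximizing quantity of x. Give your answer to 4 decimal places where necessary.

Discretionary income = 210 − 6·5 − 12·8 = 84; x* = 6 + 0.75·84/5 = 18.6.

x* = 18.6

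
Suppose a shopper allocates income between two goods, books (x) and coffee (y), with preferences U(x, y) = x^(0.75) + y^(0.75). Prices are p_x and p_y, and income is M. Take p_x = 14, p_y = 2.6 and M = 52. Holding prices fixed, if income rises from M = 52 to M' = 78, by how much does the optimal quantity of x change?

Δx* = 0.0118

From the CES first-order condition, (y/x)^(0.25) = p_x/p_y.
Hence y/x = (p_x/p_y)^(1/(0.25)), i.e. raised to the 4 power.
With the ratio pinned down, the budget gives x* = M/(p_x + p_y·(y/x)) and y* = (y/x)·x*.
Numerically y/x = 840.65684, so x* = 52/(14 + 2.6·840.65684) = 0.0236.
At M' = 78: x* = 0.0355. Change: 0.0355 − 0.0236 = 0.0118.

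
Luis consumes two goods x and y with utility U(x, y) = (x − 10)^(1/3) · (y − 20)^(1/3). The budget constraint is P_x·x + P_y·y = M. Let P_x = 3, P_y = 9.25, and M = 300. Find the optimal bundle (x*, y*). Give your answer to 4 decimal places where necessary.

This is Cobb-Douglas in (x−10, y−20): tangency gives 1/3·P_y·(y−20) = 1/3·P_x·(x−10).
After buying the subsistence bundle (10, 20), a share 0.5 of the remaining income goes to x: x* = 10 + 0.5·(M − 10P_x − 20P_y)/P_x.
Discretionary income = 300 − 10·3 − 20·9.25 = 85; x* = 10 + 0.5·85/3 = 24.1667; y* = 20 + 0.5·85/9.25 = 24.5946.

x* = 24.1667, y* = 24.5946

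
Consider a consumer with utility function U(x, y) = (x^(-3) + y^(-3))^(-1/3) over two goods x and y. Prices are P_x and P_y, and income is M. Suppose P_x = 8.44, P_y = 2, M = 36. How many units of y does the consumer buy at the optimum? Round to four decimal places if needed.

From the CES first-order condition, (y/x)^(4) = P_x/P_y.
Hence y/x = (P_x/P_y)^(1/(4)), i.e. raised to the 0.25 power.
Substitute y = (y/x)·x into the budget: x* = M/(P_x + P_y·(y/x)).
Numerically y/x = 1.43327, so x* = 36/(8.44 + 2·1.43327) = 3.184 and y* = 1.43327·3.184 = 4.5635.

y* = 4.5635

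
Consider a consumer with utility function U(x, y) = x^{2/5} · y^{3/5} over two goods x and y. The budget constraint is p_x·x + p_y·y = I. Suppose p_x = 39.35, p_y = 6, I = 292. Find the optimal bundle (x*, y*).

MU_x/MU_y = (0.4·y)/(0.6·x); tangency sets this equal to p_x/p_y.
So 0.4·p_y·y = 0.6·p_x·x; combined with the budget, a share 0.4 of income goes to x.
Demand: x*(p_x,p_y,I) = 0.4·I/p_x and y* = 0.6·I/p_y.
At p_x=39.35, p_y=6, I=292: x* = 0.4·292/39.35 = 2.9682, y* = 29.2.

x* = 2.9682, y* = 29.2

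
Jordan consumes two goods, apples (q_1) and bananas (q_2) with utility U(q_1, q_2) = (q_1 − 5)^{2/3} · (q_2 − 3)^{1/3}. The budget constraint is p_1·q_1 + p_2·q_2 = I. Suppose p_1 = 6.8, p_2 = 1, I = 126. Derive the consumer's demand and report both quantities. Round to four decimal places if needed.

MRS = 2·(q_2−3)/(q_1−5). Tangency with p_1/p_2 gives q_2−3 = (1/2)·(p_1/p_2)·(q_1−5).
After buying the subsistence bundle (5, 3), a share 2/3 of the remaining income goes to q_1: q_1* = 5 + 2/3·(I − 5p_1 − 3p_2)/p_1.
Discretionary income = 126 − 5·6.8 − 3·1 = 89; q_1* = 5 + 2/3·89/6.8 = 13.7255; q_2* = 3 + 1/3·89/1 = 32.6667.

q_1* = 13.7255, q_2* = 32.6667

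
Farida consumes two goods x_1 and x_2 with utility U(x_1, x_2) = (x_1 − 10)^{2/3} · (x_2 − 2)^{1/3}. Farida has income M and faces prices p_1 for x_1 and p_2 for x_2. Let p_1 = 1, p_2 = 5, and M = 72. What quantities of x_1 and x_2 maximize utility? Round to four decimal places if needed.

This is Cobb-Douglas in (x_1−10, x_2−2): tangency gives 2/3·p_2·(x_2−2) = 1/3·p_1·(x_1−10).
After buying the subsistence bundle (10, 2), a share 2/3 of the remaining income goes to x_1: x_1* = 10 + 2/3·(M − 10p_1 − 2p_2)/p_1.
Discretionary income = 72 − 10·1 − 2·5 = 52; x_1* = 10 + 2/3·52/1 = 44.6667; x_2* = 2 + 1/3·52/5 = 5.4667.

x_1* = 44.6667, x_2* = 5.4667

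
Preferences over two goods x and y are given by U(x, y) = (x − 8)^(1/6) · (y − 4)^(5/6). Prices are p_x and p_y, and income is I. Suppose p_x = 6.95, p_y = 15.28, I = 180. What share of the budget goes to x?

share on x = 0.3675

Discretionary income = 180 − 8·6.95 − 4·15.28 = 63.28; x* = 8 + 1/6·63.28/6.95 = 9.5175; y* = 4 + 5/6·63.28/15.28 = 7.4511.
Expenditure on x: 6.95·9.5175 = 66.1467; share = 0.3675.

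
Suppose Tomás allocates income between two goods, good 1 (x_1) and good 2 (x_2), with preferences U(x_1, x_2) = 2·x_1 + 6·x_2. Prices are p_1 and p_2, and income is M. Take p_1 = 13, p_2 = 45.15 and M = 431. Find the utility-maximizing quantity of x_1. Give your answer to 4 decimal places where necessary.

x_1* = 33.1538

Perfect substitutes: compare marginal utility per dollar. 2/p_1 vs 6/p_2 → 0.1538 vs 0.1329.
x_1 gives more utility per dollar, so spend all income on x_1: x_1* = M/p_1, x_2* = 0.
Numerically: x_1* = 33.1538, x_2* = 0.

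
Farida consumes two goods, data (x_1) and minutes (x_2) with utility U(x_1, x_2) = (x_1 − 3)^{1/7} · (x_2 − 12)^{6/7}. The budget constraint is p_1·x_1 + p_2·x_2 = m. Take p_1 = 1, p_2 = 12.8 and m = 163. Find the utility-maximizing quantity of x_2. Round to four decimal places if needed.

MRS = (1/6)·(x_2−12)/(x_1−3). Tangency with p_1/p_2 gives x_2−12 = 6·(p_1/p_2)·(x_1−3).
Substituting into the budget: x_1* = 3 + 1/7·(m − 3·p_1 − 12·p_2)/p_1, and x_2* = 12 + 6/7·(…)/p_2.
Discretionary income = 163 − 3·1 − 12·12.8 = 6.4; x_2* = 12 + 6/7·6.4/12.8 = 12.4286.

x_2* = 12.4286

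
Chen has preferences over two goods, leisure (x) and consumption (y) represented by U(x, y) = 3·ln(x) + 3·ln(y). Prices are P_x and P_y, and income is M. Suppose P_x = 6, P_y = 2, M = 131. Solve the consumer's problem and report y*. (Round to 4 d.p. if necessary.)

Tangency: MRS = y/x = P_x/P_y.
Rearranging, P_y·y = P_x·x. Substituting into the budget gives P_x·x·(1 + 1) = M.
Demand: x*(P_x,P_y,M) = 0.5·M/P_x and y* = 0.5·M/P_y.
At P_x=6, P_y=2, M=131: y* = 0.5·131/2 = 32.75.

y* = 32.75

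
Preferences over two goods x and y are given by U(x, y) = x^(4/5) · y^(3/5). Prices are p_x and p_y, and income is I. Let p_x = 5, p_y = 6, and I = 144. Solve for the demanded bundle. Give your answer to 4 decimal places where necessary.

At p_x=5, p_y=6, I=144: x* = 4/7·144/5 = 16.4571, y* = 10.2857.

x* = 16.4571, y* = 10.2857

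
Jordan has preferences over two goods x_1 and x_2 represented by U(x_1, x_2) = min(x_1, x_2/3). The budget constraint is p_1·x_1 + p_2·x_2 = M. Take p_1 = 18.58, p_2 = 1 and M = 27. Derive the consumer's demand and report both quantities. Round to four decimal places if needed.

With perfect complements, no substitution: consume in ratio x_1:x_2 = 1:3.
Budget: p_1·x_1 + p_2·3·x_1 = M, so (p_1 + 3·p_2)·x_1 = M.
Demand: x_1*(p_1,p_2,M) = M/(p_1 + 3·p_2), x_2* = 3·M/(p_1 + 3·p_2).
Here 18.58 + 3·1 = 21.58, giving x_1* = 1.2512 and x_2* = 3.7535.

x_1* = 1.2512, x_2* = 3.7535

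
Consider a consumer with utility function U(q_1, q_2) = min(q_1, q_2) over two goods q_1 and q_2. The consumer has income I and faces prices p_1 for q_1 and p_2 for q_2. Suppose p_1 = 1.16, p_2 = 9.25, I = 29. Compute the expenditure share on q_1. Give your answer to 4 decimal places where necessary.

With perfect complements, no substitution: consume in ratio q_1:q_2 = 1:1.
Budget: p_1·q_1 + p_2·q_1 = I, so (p_1 + p_2)·q_1 = I.
Demand: q_1*(p_1,p_2,I) = I/(p_1 + p_2), q_2* = I/(p_1 + p_2).
Here 1.16 + 9.25 = 10.41, giving q_1* = 2.7858 and q_2* = 2.7858.
Expenditure on q_1: 1.16·2.7858 = 3.2315; share = 0.1114.

share on q_1 = 0.1114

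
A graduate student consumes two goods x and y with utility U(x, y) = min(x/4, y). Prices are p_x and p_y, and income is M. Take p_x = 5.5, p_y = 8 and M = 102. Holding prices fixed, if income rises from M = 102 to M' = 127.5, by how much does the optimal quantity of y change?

Δy* = 0.85

With perfect complements, no substitution: consume in ratio x:y = 4:1.
Budget: p_x·x + p_y·(1/4)·x = M, so (4·p_x + p_y)·x = 4·M.
Demand: x*(p_x,p_y,M) = 4·M/(4·p_x + p_y), y* = M/(4·p_x + p_y).
Here 4·5.5 + 8 = 30, giving y* = 3.4.
At M' = 127.5: y* = 4.25. Change: 4.25 − 3.4 = 0.85.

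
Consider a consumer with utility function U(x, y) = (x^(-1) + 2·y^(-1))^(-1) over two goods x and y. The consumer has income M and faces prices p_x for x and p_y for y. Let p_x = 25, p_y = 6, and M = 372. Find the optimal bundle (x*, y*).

MU_x ∝ x^(-2), MU_y ∝ 2·y^(-2), so MRS = (1/2)·(y/x)^(2) = p_x/p_y.
Solve for the ratio: y/x = [2·p_x/p_y]^(0.5).
With the ratio pinned down, the budget gives x* = M/(p_x + p_y·(y/x)) and y* = (y/x)·x*.
Numerically y/x = 2.886751, so x* = 372/(25 + 6·2.886751) = 8.7901 and y* = 2.886751·8.7901 = 25.3747.

x* = 8.7901, y* = 25.3747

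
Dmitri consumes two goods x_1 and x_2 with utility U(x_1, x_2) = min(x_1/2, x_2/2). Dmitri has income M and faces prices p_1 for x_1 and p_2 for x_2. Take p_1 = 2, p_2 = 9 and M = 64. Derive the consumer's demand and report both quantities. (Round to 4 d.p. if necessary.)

Leontief preferences: the optimum is at the kink where x_1/2 = x_2/2, i.e. x_2 = x_1.
Budget: p_1·x_1 + p_2·x_1 = M, so (2·p_1 + 2·p_2)·x_1 = 2·M.
Demand: x_1*(p_1,p_2,M) = 2·M/(2·p_1 + 2·p_2), x_2* = 2·M/(2·p_1 + 2·p_2).
Here 2·2 + 2·9 = 22, giving x_1* = 5.8182 and x_2* = 5.8182.

x_1* = 5.8182, x_2* = 5.8182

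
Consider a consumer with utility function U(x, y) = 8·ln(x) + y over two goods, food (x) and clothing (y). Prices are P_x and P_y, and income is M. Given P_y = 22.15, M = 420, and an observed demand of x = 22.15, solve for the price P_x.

Set MRS = P_x/P_y: (8/x)/1 = P_x/P_y.
So x*(P_x,P_y) = 8·P_y/P_x, independent of income; and y* = (M − 8·P_y)/P_y.
Set x* = 22.15 in the demand function and solve for P_x: P_x = 8.

P_x = 8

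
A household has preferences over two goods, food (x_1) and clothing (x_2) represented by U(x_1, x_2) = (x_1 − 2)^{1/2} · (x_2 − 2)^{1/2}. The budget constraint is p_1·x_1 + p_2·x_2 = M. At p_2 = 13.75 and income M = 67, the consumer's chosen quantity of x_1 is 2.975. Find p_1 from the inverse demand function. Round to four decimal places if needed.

p_1 = 10

MRS = (x_2−2)/(x_1−2). Tangency with p_1/p_2 gives x_2−2 = (p_1/p_2)·(x_1−2).
After buying the subsistence bundle (2, 2), a share 0.5 of the remaining income goes to x_1: x_1* = 2 + 0.5·(M − 2p_1 − 2p_2)/p_1.
Set x_1* = 2.975 in the demand function and solve for p_1: p_1 = 10.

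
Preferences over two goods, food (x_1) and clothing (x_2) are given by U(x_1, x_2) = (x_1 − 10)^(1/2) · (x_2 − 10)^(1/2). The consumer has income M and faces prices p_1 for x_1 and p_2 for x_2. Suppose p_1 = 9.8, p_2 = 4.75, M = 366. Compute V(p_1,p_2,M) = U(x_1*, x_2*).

V = 16.1592

Let x_1' = x_1−10, x_2' = x_2−10. MRS = x_2'/x_1' = p_1/p_2.
After buying the subsistence bundle (10, 10), a share 0.5 of the remaining income goes to x_1: x_1* = 10 + 0.5·(M − 10p_1 − 10p_2)/p_1.
Discretionary income = 366 − 10·9.8 − 10·4.75 = 220.5; x_1* = 10 + 0.5·220.5/9.8 = 21.25; x_2* = 10 + 0.5·220.5/4.75 = 33.2105.
Utility at the optimum: U(21.25, 33.2105) = 16.1592.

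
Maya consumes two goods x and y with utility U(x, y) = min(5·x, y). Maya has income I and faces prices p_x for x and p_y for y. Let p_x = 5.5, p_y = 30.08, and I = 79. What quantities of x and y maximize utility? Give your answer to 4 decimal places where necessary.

x* = 0.5067, y* = 2.5337

With perfect complements, no substitution: consume in ratio x:y = 1:5.
Budget: p_x·x + p_y·5·x = I, so (p_x + 5·p_y)·x = I.
Demand: x*(p_x,p_y,I) = I/(p_x + 5·p_y), y* = 5·I/(p_x + 5·p_y).
Here 5.5 + 5·30.08 = 155.9, giving x* = 0.5067 and y* = 2.5337.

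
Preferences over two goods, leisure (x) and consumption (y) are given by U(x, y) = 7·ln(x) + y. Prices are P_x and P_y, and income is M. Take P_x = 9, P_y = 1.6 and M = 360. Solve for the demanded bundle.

So x*(P_x,P_y) = 7·P_y/P_x, independent of income; and y* = (M − 7·P_y)/P_y.
At the given prices: x* = 7·1.6/9 = 1.2444, and y* = 218.

x* = 1.2444, y* = 218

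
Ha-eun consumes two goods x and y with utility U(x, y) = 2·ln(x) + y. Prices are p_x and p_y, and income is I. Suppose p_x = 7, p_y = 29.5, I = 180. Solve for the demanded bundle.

Set MRS = p_x/p_y: (2/x)/1 = p_x/p_y.
So x*(p_x,p_y) = 2·p_y/p_x, independent of income; and y* = (I − 2·p_y)/p_y.
At the given prices: x* = 2·29.5/7 = 8.4286, and y* = 4.1017.

x* = 8.4286, y* = 4.1017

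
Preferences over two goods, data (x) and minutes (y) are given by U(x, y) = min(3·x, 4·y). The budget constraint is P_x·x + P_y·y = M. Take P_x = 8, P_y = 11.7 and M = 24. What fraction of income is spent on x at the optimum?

Leontief preferences: the optimum is at the kink where x/4 = y/3, i.e. y = (3/4)·x.
Budget: P_x·x + P_y·(3/4)·x = M, so (4·P_x + 3·P_y)·x = 4·M.
Demand: x*(P_x,P_y,M) = 4·M/(4·P_x + 3·P_y), y* = 3·M/(4·P_x + 3·P_y).
Here 4·8 + 3·11.7 = 67.1, giving x* = 1.4307 and y* = 1.073.
Expenditure on x: 8·1.4307 = 11.4456; share = 0.4769.

share on x = 0.4769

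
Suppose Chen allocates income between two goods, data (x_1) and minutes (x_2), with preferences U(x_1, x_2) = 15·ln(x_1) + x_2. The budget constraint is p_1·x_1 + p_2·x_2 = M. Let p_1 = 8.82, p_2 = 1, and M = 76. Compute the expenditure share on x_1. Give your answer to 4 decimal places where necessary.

At the given prices: x_1* = 15·1/8.82 = 1.7007, and x_2* = 61.
Expenditure on x_1: 8.82·1.7007 = 15; share = 0.1974.

share on x_1 = 0.1974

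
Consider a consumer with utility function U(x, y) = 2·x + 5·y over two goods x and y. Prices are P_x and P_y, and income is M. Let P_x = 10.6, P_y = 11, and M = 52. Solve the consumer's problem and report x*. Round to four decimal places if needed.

Perfect substitutes: compare marginal utility per dollar. 2/P_x vs 5/P_y → 0.1887 vs 0.4545.
y gives more utility per dollar, so spend all income on y: y* = M/P_y, x* = 0.
Numerically: x* = 0, y* = 4.7273.

x* = 0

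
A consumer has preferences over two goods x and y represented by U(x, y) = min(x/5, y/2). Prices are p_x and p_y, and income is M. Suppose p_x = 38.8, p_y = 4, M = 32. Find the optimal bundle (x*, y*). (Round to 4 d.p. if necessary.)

With perfect complements, no substitution: consume in ratio x:y = 5:2.
Budget: p_x·x + p_y·(2/5)·x = M, so (5·p_x + 2·p_y)·x = 5·M.
Demand: x*(p_x,p_y,M) = 5·M/(5·p_x + 2·p_y), y* = 2·M/(5·p_x + 2·p_y).
Here 5·38.8 + 2·4 = 202, giving x* = 0.7921 and y* = 0.3168.

x* = 0.7921, y* = 0.3168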